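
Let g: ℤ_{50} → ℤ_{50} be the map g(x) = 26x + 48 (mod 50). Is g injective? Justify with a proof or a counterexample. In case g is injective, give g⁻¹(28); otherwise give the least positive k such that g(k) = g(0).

25

By definition, injectivity means: for all x_1, x_2 in the domain, g(x_1) = g(x_2) implies x_1 = x_2.
We have gcd(26, 50) = 2 > 1. Taking x_1 = 0 and x_2 = 25: g(0) = 48 and g(25) = 26·25 + 48 = 698 ≡ 48 (mod 50).
So g(0) = g(25) while 0 ≠ 25, thus g is not injective.
Since g is not injective, we find the least positive k with g(k) = g(0): this means 26k ≡ 0 (mod 50), i.e. 50 ∣ 26k. Since gcd(26, 50) = 2, dividing through by 2 this holds exactly when 25 ∣ 13k, and as gcd(13, 25) = 1, exactly when 25 ∣ k.
The smallest positive such k is 25.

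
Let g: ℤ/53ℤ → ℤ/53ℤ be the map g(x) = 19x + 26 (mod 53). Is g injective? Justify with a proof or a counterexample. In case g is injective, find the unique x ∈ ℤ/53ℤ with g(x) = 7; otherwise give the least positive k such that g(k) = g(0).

Suppose g(a) = g(b) in ℤ/53ℤ. Then 19a + 26 ≡ 19b + 26 (mod 53), thus 19(a − b) ≡ 0 (mod 53).
Since gcd(19, 53) = 1, 19 is invertible modulo 53, thus a − b ≡ 0 (mod 53), i.e. a = b.
Hence g is injective.
We now compute 19⁻¹ mod 53 explicitly. Euclid's algorithm: 53 = 2·19 + 15, 19 = 1·15 + 4, 15 = 3·4 + 3, 4 = 1·3 + 1; back-substituting gives 1 = 14·19 − 5·53, so 19⁻¹ ≡ 14 (mod 53).
Since g is injective, we compute g⁻¹(7): solve 19x + 26 ≡ 7 (mod 53), i.e. 19x ≡ 34 (mod 53).
Multiplying by 19⁻¹ = 14 gives x ≡ 14·34 = 476 = 8·53 + 52 ≡ 52 (mod 53).
Check: g(52) = 19·52 + 26 = 1014 = 19·53 + 7 ≡ 7 (mod 53).

52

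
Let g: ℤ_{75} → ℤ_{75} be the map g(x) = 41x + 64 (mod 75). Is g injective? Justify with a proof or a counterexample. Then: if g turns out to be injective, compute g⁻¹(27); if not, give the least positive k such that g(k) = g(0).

43

Recall that g is injective when g(u) = g(v) forces u = v.
Suppose g(u) = g(v) in ℤ_{75}. Then 41u + 64 ≡ 41v + 64 (mod 75), so 41(u − v) ≡ 0 (mod 75).
Since gcd(41, 75) = 1, 41 is invertible modulo 75, hence u − v ≡ 0 (mod 75), i.e. u = v.
Therefore g is injective.
We now compute 41⁻¹ mod 75 explicitly. Euclid's algorithm: 75 = 1·41 + 34, 41 = 1·34 + 7, 34 = 4·7 + 6, 7 = 1·6 + 1; back-substituting gives 1 = 11·41 − 6·75, so 41⁻¹ ≡ 11 (mod 75).
Since g is injective, we find g⁻¹(27): we need 41x ≡ 27 − 64 ≡ 38 (mod 75). Using 41⁻¹ = 11: x ≡ 11·38 = 418 = 5·75 + 43, so x = 43.
Check: g(43) = 41·43 + 64 = 1827 = 24·75 + 27 ≡ 27 (mod 75).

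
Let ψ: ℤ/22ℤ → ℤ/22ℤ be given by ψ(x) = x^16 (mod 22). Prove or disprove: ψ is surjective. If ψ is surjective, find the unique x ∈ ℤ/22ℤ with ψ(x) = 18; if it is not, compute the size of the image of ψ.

12

ψ(10): Repeated squaring mod 22: 10^1 ≡ 10, 10^2 ≡ 10² = 100 ≡ 12, 10^4 ≡ 12² = 144 ≡ 12, 10^8 ≡ 12² = 144 ≡ 12, 10^16 ≡ 12² = 144 ≡ 12. So 10^16 ≡ 12 (mod 22).
ψ(12): Repeated squaring mod 22: 12^1 ≡ 12, 12^2 ≡ 12² = 144 ≡ 12, 12^4 ≡ 12² = 144 ≡ 12, 12^8 ≡ 12² = 144 ≡ 12, 12^16 ≡ 12² = 144 ≡ 12. So 12^16 ≡ 12 (mod 22).
So ψ(10) = ψ(12) = 12 while 10 ≠ 12, therefore ψ is not injective.
A non-injective map from the 22-element set ℤ/22ℤ to itself takes at most 21 distinct values, so it cannot be surjective. Thus ψ is not surjective.
Since ψ is not surjective, we determine |image(ψ)|. Computing x^16 mod 22 for each x (by repeated squaring, reducing mod 22 at every step), the values ψ(0), ψ(1), …, ψ(21) are: 0, 1, 20, 3, 4, 5, 16, 15, 14, 9, 12, 11, 12, 9, 14, 15, 16, 5, 4, 3, 20, 1.
The distinct values are {0, 1, 3, 4, 5, 9, 11, 12, 14, 15, 16, 20}; there are 12 of them.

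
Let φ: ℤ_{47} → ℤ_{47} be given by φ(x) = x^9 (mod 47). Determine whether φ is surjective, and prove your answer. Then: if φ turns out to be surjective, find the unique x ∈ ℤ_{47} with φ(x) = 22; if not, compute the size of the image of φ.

43

Since 47 is prime, the nonzero elements of ℤ_{47} form a cyclic group of order 46.
As gcd(9, 46) = 1, raising to the 9th power is a bijection on this group: if s^9 ≡ t^9 then (st^{−1})^9 = 1, and the only element of order dividing gcd(9, 46) = 1 is 1, so s = t.
With φ(0) = 0 this makes φ injective on all of ℤ_{47}, hence bijective (finite equal-size domain and codomain). In particular φ is surjective.
Since φ is surjective, we find the preimage of 22. The inverse of x ↦ x^9 on (ℤ_{47})^× is x ↦ x^41, because 9·41 = 369 = 8·46 + 1 ≡ 1 (mod 46) and x^{46} = 1 for x ≠ 0 (Fermat). So φ⁻¹(22) = 22^41 mod 47.
Repeated squaring mod 47: 22^1 ≡ 22, 22^2 ≡ 22² = 484 ≡ 14, 22^4 ≡ 14² = 196 ≡ 8, 22^8 ≡ 8² = 64 ≡ 17, 22^16 ≡ 17² = 289 ≡ 7, 22^32 ≡ 7² = 49 ≡ 2. Since 41 = 32 + 8 + 1, 22^41 ≡ 2·17·22: 2·17 = 34, then 34·22 = 748 ≡ 43. So 22^41 ≡ 43 (mod 47).
Hence φ⁻¹(22) = 43.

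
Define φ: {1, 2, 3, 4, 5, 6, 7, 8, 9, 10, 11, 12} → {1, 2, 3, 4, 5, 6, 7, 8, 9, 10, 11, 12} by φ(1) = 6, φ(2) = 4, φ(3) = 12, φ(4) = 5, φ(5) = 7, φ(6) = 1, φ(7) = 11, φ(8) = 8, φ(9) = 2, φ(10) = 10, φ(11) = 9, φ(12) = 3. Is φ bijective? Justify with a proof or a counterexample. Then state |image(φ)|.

12

The values 6, 4, 12, 5, 7, 1, 11, 8, 2, 10, 9, 3 are a permutation of {1, 2, 3, 4, 5, 6, 7, 8, 9, 10, 11, 12}: each element appears exactly once.
So φ is injective and surjective, hence bijective.
The image of φ is {1, 2, 3, 4, 5, 6, 7, 8, 9, 10, 11, 12}, which has 12 elements.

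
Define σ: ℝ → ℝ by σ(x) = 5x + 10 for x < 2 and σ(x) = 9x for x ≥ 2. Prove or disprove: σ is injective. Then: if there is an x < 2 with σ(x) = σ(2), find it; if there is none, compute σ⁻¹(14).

Both pieces are strictly increasing (slopes 5 and 9), so each is injective on its own interval.
The left piece maps (−∞, 2) onto (−∞, 20); the right piece maps [2, ∞) onto [18, ∞).
These images overlap. In particular σ(2) = 18 (right piece), and solving 5x + 10 = 18 on the left piece gives x = 8/5 < 2.
So σ(8/5) = σ(2) with 8/5 ≠ 2, and σ is not injective. This x = 8/5 is the requested value below 2.

8/5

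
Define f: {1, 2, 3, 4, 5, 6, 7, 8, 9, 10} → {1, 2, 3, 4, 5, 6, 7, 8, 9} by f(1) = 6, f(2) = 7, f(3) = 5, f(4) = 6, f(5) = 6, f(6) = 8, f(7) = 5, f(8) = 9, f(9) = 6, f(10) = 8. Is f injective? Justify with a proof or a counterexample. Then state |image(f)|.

f(1) = 6 = f(4) with 1 ≠ 4, so f is not injective.
The image of f is {5, 6, 7, 8, 9}, which has 5 elements.

5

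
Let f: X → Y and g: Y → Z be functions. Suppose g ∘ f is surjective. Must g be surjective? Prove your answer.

Let c ∈ Z. Since g ∘ f is surjective, some a ∈ X has g(f(a)) = c. Then b = f(a) ∈ Y satisfies g(b) = c. So g is surjective.

surjective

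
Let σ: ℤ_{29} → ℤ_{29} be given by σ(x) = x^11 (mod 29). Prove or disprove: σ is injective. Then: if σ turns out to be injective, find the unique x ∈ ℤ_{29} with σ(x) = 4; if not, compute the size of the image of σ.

Since 29 is prime, the nonzero elements of ℤ_{29} form a cyclic group of order 28.
As gcd(11, 28) = 1, raising to the 11th power is a bijection on this group: if s^11 ≡ t^11 then (st^{−1})^11 = 1, and the only element of order dividing gcd(11, 28) = 1 is 1, so s = t.
With σ(0) = 0 this makes σ injective on all of ℤ_{29}, hence bijective (finite equal-size domain and codomain). In particular σ is injective.
Since σ is injective, we find the preimage of 4. The inverse of x ↦ x^11 on (ℤ_{29})^× is x ↦ x^23, because 11·23 = 253 = 9·28 + 1 ≡ 1 (mod 28) and x^{28} = 1 for x ≠ 0 (Fermat). So σ⁻¹(4) = 4^23 mod 29.
Repeated squaring mod 29: 4^1 ≡ 4, 4^2 ≡ 4² = 16, 4^4 ≡ 16² = 256 ≡ 24, 4^8 ≡ 24² = 576 ≡ 25, 4^16 ≡ 25² = 625 ≡ 16. Since 23 = 16 + 4 + 2 + 1, 4^23 ≡ 16·24·16·4: 16·24 = 384 ≡ 7, then 7·16 = 112 ≡ 25, then 25·4 = 100 ≡ 13. So 4^23 ≡ 13 (mod 29).
Hence σ⁻¹(4) = 13.

13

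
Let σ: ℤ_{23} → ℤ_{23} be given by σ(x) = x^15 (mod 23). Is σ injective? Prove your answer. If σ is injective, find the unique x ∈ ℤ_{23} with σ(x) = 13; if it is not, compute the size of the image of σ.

12

Since 23 is prime, the nonzero elements of ℤ_{23} form a cyclic group of order 22.
As gcd(15, 22) = 1, raising to the 15th power is a bijection on this group: if s^15 ≡ t^15 then (st^{−1})^15 = 1, and the only element of order dividing gcd(15, 22) = 1 is 1, so s = t.
With σ(0) = 0 this makes σ injective on all of ℤ_{23}, hence bijective (finite equal-size domain and codomain). In particular σ is injective.
Since σ is injective, we find the preimage of 13. The inverse of x ↦ x^15 on (ℤ_{23})^× is x ↦ x^3, because 15·3 = 45 = 2·22 + 1 ≡ 1 (mod 22) and x^{22} = 1 for x ≠ 0 (Fermat). So σ⁻¹(13) = 13^3 mod 23.
Repeated squaring mod 23: 13^1 ≡ 13, 13^2 ≡ 13² = 169 ≡ 8. Since 3 = 2 + 1, 13^3 ≡ 8·13: 8·13 = 104 ≡ 12. So 13^3 ≡ 12 (mod 23).
Hence σ⁻¹(13) = 12.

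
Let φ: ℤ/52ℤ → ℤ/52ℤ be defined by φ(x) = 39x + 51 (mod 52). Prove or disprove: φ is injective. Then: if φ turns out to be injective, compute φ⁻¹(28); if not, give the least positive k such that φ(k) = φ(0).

By definition, φ is injective if φ(u) = φ(v) implies u = v.
We have gcd(39, 52) = 13 > 1. Taking u = 0 and v = 4: φ(0) = 51 and φ(4) = 39·4 + 51 = 207 ≡ 51 (mod 52).
So φ(0) = φ(4) while 0 ≠ 4, thus φ is not injective.
Since φ is not injective, we find the least positive k with φ(k) = φ(0): this means 39k ≡ 0 (mod 52), i.e. 52 ∣ 39k. Since gcd(39, 52) = 13, dividing through by 13 this holds exactly when 4 ∣ 3k, and as gcd(3, 4) = 1, exactly when 4 ∣ k.
The smallest positive such k is 4.

4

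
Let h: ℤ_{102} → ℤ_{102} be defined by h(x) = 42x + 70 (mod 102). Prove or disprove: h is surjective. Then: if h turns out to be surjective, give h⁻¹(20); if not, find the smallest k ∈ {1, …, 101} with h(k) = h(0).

By definition, surjectivity means every element of the codomain has a preimage under h.
Since gcd(42, 102) = 6, we have 42x ≡ 0 (mod 6) for all x, so h(x) ≡ 4 (mod 6).
But 0 ≢ 4 (mod 6), so 0 ∈ ℤ_{102} has no preimage. Therefore h is not surjective.
Since h is not surjective, we find the least positive k with h(k) = h(0): this means 42k ≡ 0 (mod 102), i.e. 102 ∣ 42k. Since gcd(42, 102) = 6, dividing through by 6 this holds exactly when 17 ∣ 7k, and as gcd(7, 17) = 1, exactly when 17 ∣ k.
The smallest positive such k is 17.

17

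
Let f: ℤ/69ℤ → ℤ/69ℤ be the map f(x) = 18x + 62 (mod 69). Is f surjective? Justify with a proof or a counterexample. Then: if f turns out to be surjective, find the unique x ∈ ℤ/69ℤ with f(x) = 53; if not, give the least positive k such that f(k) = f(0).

Recall: f is surjective if every y in the codomain equals f(x) for some x in the domain.
Since gcd(18, 69) = 3, we have 18x ≡ 0 (mod 3) for all x, so f(x) ≡ 2 (mod 3).
But 0 ≢ 2 (mod 3), so 0 ∈ ℤ/69ℤ has no preimage. So f is not surjective.
Since f is not surjective, we find the least positive k with f(k) = f(0): this means 18k ≡ 0 (mod 69), i.e. 69 ∣ 18k. Since gcd(18, 69) = 3, dividing through by 3 this holds exactly when 23 ∣ 6k, and as gcd(6, 23) = 1, exactly when 23 ∣ k.
The smallest positive such k is 23.

23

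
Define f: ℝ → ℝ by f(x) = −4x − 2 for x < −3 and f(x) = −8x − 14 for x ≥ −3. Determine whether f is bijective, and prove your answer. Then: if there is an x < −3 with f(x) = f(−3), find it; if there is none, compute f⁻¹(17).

-19/4

Both pieces are strictly decreasing (slopes −4 and −8), so each is injective on its own interval.
The left piece maps (−∞, −3) onto (10, ∞); the right piece maps [−3, ∞) onto (−∞, 10].
Since 10 = 10, the images partition ℝ: f is injective and surjective, hence bijective.
Because the two images are disjoint, no x < −3 has f(x) = f(−3), so we compute f⁻¹(17): 17 lies in (10, ∞), so solve −4x − 2 = 17: x = (17 + 2)/(−4) = −19/4.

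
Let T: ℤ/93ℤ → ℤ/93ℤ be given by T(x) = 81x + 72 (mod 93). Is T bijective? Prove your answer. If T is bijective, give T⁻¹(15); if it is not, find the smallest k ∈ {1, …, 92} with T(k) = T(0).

31

Recall: injectivity means: for all u, v in the domain, T(u) = T(v) implies u = v.
We have gcd(81, 93) = 3 > 1. Taking u = 0 and v = 31: T(0) = 72 and T(31) = 81·31 + 72 = 2583 ≡ 72 (mod 93).
So T(0) = T(31) while 0 ≠ 31, so T is not injective, hence not bijective.
Since T is not bijective, we find the least positive k with T(k) = T(0): this means 81k ≡ 0 (mod 93), i.e. 93 ∣ 81k. Since gcd(81, 93) = 3, dividing through by 3 this holds exactly when 31 ∣ 27k, and as gcd(27, 31) = 1, exactly when 31 ∣ k.
The smallest positive such k is 31.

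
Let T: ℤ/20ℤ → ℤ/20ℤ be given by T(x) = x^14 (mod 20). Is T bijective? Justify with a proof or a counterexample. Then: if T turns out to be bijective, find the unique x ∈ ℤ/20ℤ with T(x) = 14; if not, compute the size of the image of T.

T(4): Repeated squaring mod 20: 4^1 ≡ 4, 4^2 ≡ 4² = 16, 4^4 ≡ 16² = 256 ≡ 16, 4^8 ≡ 16² = 256 ≡ 16. Since 14 = 8 + 4 + 2, 4^14 ≡ 16·16·16: 16·16 = 256 ≡ 16, then 16·16 = 256 ≡ 16. So 4^14 ≡ 16 (mod 20).
T(6): Repeated squaring mod 20: 6^1 ≡ 6, 6^2 ≡ 6² = 36 ≡ 16, 6^4 ≡ 16² = 256 ≡ 16, 6^8 ≡ 16² = 256 ≡ 16. Since 14 = 8 + 4 + 2, 6^14 ≡ 16·16·16: 16·16 = 256 ≡ 16, then 16·16 = 256 ≡ 16. So 6^14 ≡ 16 (mod 20).
So T(4) = T(6) = 16 while 4 ≠ 6, so T is not injective, hence not bijective.
Since T is not bijective, we determine |image(T)|. Computing x^14 mod 20 for each x (by repeated squaring, reducing mod 20 at every step), the values T(0), T(1), …, T(19) are: 0, 1, 4, 9, 16, 5, 16, 9, 4, 1, 0, 1, 4, 9, 16, 5, 16, 9, 4, 1.
The distinct values are {0, 1, 4, 5, 9, 16}; there are 6 of them.

6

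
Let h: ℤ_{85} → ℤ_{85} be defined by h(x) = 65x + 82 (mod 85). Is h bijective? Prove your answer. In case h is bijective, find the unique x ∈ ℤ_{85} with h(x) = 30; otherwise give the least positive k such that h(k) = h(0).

We have gcd(65, 85) = 5 > 1. Taking u = 0 and v = 17: h(0) = 82 and h(17) = 65·17 + 82 = 1187 ≡ 82 (mod 85).
So h(0) = h(17) while 0 ≠ 17, thus h is not injective, hence not bijective.
Since h is not bijective, we find the least positive k with h(k) = h(0): this means 65k ≡ 0 (mod 85), i.e. 85 ∣ 65k. Since gcd(65, 85) = 5, dividing through by 5 this holds exactly when 17 ∣ 13k, and as gcd(13, 17) = 1, exactly when 17 ∣ k.
The smallest positive such k is 17.

17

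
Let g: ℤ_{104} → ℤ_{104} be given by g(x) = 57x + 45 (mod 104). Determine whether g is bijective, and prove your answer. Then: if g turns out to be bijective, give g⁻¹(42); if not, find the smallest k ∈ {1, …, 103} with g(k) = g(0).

93

Recall: g is injective if g(s) = g(t) implies s = t.
Suppose g(s) = g(t) in ℤ_{104}. Then 57s + 45 ≡ 57t + 45 (mod 104), so 57(s − t) ≡ 0 (mod 104).
Since gcd(57, 104) = 1, 57 is invertible modulo 104, thus s − t ≡ 0 (mod 104), i.e. s = t.
We now compute 57⁻¹ mod 104 explicitly. Euclid's algorithm: 104 = 1·57 + 47, 57 = 1·47 + 10, 47 = 4·10 + 7, 10 = 1·7 + 3, 7 = 2·3 + 1; back-substituting gives 1 = 73·57 − 40·104, so 57⁻¹ ≡ 73 (mod 104).
Then y ↦ 73(y − 45) is a two-sided inverse to g, so every y ∈ ℤ_{104} has a preimage.
Hence g is bijective.
Since g is bijective, we find g⁻¹(42): we need 57x ≡ 42 − 45 ≡ 101 (mod 104). Using 57⁻¹ = 73: x ≡ 73·101 = 7373 = 70·104 + 93, so x = 93.
Check: g(93) = 57·93 + 45 = 5346 = 51·104 + 42 ≡ 42 (mod 104).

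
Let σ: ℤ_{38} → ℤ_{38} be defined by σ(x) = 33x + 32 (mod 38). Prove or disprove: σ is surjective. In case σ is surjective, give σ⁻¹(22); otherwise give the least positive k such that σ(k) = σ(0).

2

Since gcd(33, 38) = 1, 33 is invertible modulo 38. Euclid's algorithm: 38 = 1·33 + 5, 33 = 6·5 + 3, 5 = 1·3 + 2, 3 = 1·2 + 1; back-substituting gives 1 = 15·33 − 13·38, so 33⁻¹ ≡ 15 (mod 38).
Then y ↦ 15(y − 32) is a two-sided inverse to σ, so every y ∈ ℤ_{38} has a preimage.
So σ is surjective.
Since σ is surjective, we find σ⁻¹(22): we need 33x ≡ 22 − 32 ≡ 28 (mod 38). Using 33⁻¹ = 15: x ≡ 15·28 = 420 = 11·38 + 2, so x = 2.
Check: σ(2) = 33·2 + 32 = 98 = 2·38 + 22 ≡ 22 (mod 38).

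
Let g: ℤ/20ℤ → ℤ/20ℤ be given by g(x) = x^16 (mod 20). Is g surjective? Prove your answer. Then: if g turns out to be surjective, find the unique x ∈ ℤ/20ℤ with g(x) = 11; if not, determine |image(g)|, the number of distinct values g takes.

g(1) = 1^16 = 1.
g(3): Repeated squaring mod 20: 3^1 ≡ 3, 3^2 ≡ 3² = 9, 3^4 ≡ 9² = 81 ≡ 1, 3^8 ≡ 1² = 1, 3^16 ≡ 1² = 1. So 3^16 ≡ 1 (mod 20).
So g(1) = g(3) = 1 while 1 ≠ 3, therefore g is not injective.
A non-injective map from the 20-element set ℤ/20ℤ to itself takes at most 19 distinct values, so it cannot be surjective. Therefore g is not surjective.
Since g is not surjective, we determine |image(g)|. Computing x^16 mod 20 for each x (by repeated squaring, reducing mod 20 at every step), the values g(0), g(1), …, g(19) are: 0, 1, 16, 1, 16, 5, 16, 1, 16, 1, 0, 1, 16, 1, 16, 5, 16, 1, 16, 1.
The distinct values are {0, 1, 5, 16}; there are 4 of them.

4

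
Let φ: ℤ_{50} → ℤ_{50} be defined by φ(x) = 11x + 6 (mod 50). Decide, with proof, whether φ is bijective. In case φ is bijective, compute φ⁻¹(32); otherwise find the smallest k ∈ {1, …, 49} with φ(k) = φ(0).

16

Suppose φ(s) = φ(t) in ℤ_{50}. Then 11s + 6 ≡ 11t + 6 (mod 50), therefore 11(s − t) ≡ 0 (mod 50).
Since gcd(11, 50) = 1, 11 is invertible modulo 50, therefore s − t ≡ 0 (mod 50), i.e. s = t.
We now compute 11⁻¹ mod 50 explicitly. Euclid's algorithm: 50 = 4·11 + 6, 11 = 1·6 + 5, 6 = 1·5 + 1; back-substituting gives 1 = 41·11 − 9·50, so 11⁻¹ ≡ 41 (mod 50).
For any y ∈ ℤ_{50}, x = 41(y − 6) mod 50 satisfies φ(x) = 11·41(y − 6) + 6 ≡ y (since 11·41 ≡ 1 mod 50). So every y has a preimage.
Therefore φ is bijective.
Since φ is bijective, we find φ⁻¹(32): we need 11x ≡ 32 − 6 ≡ 26 (mod 50). Using 11⁻¹ = 41: x ≡ 41·26 = 1066 = 21·50 + 16, so x = 16.
Check: φ(16) = 11·16 + 6 = 182 = 3·50 + 32 ≡ 32 (mod 50).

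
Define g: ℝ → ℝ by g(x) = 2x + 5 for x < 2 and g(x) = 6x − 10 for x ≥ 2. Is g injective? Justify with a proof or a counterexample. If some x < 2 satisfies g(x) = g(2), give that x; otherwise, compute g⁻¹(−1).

Both pieces are strictly increasing (slopes 2 and 6), so each is injective on its own interval.
The left piece maps (−∞, 2) onto (−∞, 9); the right piece maps [2, ∞) onto [2, ∞).
These images overlap. In particular g(2) = 2 (right piece), and solving 2x + 5 = 2 on the left piece gives x = −3/2 < 2.
So g(−3/2) = g(2) with −3/2 ≠ 2, and g is not injective. This x = −3/2 is the requested value below 2.

-3/2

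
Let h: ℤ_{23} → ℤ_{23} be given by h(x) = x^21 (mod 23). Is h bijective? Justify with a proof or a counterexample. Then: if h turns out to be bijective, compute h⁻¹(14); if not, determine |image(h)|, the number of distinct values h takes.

Since 23 is prime, the nonzero elements of ℤ_{23} form a cyclic group of order 22.
As gcd(21, 22) = 1, raising to the 21st power is a bijection on this group: if a^21 ≡ b^21 then (ab^{−1})^21 = 1, and the only element of order dividing gcd(21, 22) = 1 is 1, so a = b.
With h(0) = 0 this makes h injective on all of ℤ_{23}, hence bijective (finite equal-size domain and codomain). In particular h is bijective.
Since h is bijective, we find the preimage of 14. The inverse of x ↦ x^21 on (ℤ_{23})^× is x ↦ x^21, because 21·21 = 441 = 20·22 + 1 ≡ 1 (mod 22) and x^{22} = 1 for x ≠ 0 (Fermat). So h⁻¹(14) = 14^21 mod 23.
Repeated squaring mod 23: 14^1 ≡ 14, 14^2 ≡ 14² = 196 ≡ 12, 14^4 ≡ 12² = 144 ≡ 6, 14^8 ≡ 6² = 36 ≡ 13, 14^16 ≡ 13² = 169 ≡ 8. Since 21 = 16 + 4 + 1, 14^21 ≡ 8·6·14: 8·6 = 48 ≡ 2, then 2·14 = 28 ≡ 5. So 14^21 ≡ 5 (mod 23).
Hence h⁻¹(14) = 5.

5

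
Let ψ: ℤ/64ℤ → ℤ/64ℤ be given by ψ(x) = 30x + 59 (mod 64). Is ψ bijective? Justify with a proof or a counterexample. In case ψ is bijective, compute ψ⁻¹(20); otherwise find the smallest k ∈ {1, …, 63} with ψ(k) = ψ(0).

32

We have gcd(30, 64) = 2 > 1. Taking x_1 = 0 and x_2 = 32: ψ(0) = 59 and ψ(32) = 30·32 + 59 = 1019 ≡ 59 (mod 64).
So ψ(0) = ψ(32) while 0 ≠ 32, hence ψ is not injective, hence not bijective.
Since ψ is not bijective, we find the least positive k with ψ(k) = ψ(0): this means 30k ≡ 0 (mod 64), i.e. 64 ∣ 30k. Since gcd(30, 64) = 2, dividing through by 2 this holds exactly when 32 ∣ 15k, and as gcd(15, 32) = 1, exactly when 32 ∣ k.
The smallest positive such k is 32.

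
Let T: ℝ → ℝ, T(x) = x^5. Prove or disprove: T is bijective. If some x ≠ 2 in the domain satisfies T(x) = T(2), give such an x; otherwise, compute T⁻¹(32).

On ℝ, x ↦ x^5 is strictly increasing (injective) and for any y ∈ ℝ the 5th root y^{1/5} lies in ℝ (surjective). So T is bijective.
Since x ↦ x^5 is strictly increasing on ℝ, it is injective there, so no x ≠ 2 in the domain has T(x) = T(2). We therefore compute T⁻¹(32) = 32^{1/5} = 2 (indeed 2^5 = 32).

2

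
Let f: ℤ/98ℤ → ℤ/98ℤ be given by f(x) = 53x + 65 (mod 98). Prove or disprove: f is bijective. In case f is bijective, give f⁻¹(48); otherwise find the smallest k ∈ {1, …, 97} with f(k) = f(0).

57

Suppose f(x_1) = f(x_2) in ℤ/98ℤ. Then 53x_1 + 65 ≡ 53x_2 + 65 (mod 98), therefore 53(x_1 − x_2) ≡ 0 (mod 98).
Since gcd(53, 98) = 1, 53 is invertible modulo 98, so x_1 − x_2 ≡ 0 (mod 98), i.e. x_1 = x_2.
We now compute 53⁻¹ mod 98 explicitly. Euclid's algorithm: 98 = 1·53 + 45, 53 = 1·45 + 8, 45 = 5·8 + 5, 8 = 1·5 + 3, 5 = 1·3 + 2, 3 = 1·2 + 1; back-substituting gives 1 = 37·53 − 20·98, so 53⁻¹ ≡ 37 (mod 98).
Then y ↦ 37(y − 65) is a two-sided inverse to f, so every y ∈ ℤ/98ℤ has a preimage.
Hence f is bijective.
Since f is bijective, we compute f⁻¹(48): solve 53x + 65 ≡ 48 (mod 98), i.e. 53x ≡ 81 (mod 98).
Multiplying by 53⁻¹ = 37 gives x ≡ 37·81 = 2997 = 30·98 + 57 ≡ 57 (mod 98).
Check: f(57) = 53·57 + 65 = 3086 = 31·98 + 48 ≡ 48 (mod 98).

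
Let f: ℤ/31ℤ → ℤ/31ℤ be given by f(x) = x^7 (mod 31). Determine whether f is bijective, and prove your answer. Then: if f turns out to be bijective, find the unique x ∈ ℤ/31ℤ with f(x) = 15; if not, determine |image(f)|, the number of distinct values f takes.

27

Since 31 is prime, the nonzero elements of ℤ/31ℤ form a cyclic group of order 30.
As gcd(7, 30) = 1, raising to the 7th power is a bijection on this group: if x_1^7 ≡ x_2^7 then (x_1x_2^{−1})^7 = 1, and the only element of order dividing gcd(7, 30) = 1 is 1, so x_1 = x_2.
With f(0) = 0 this makes f injective on all of ℤ/31ℤ, hence bijective (finite equal-size domain and codomain). In particular f is bijective.
Since f is bijective, we find the preimage of 15. The inverse of x ↦ x^7 on (ℤ/31ℤ)^× is x ↦ x^13, because 7·13 = 91 = 3·30 + 1 ≡ 1 (mod 30) and x^{30} = 1 for x ≠ 0 (Fermat). So f⁻¹(15) = 15^13 mod 31.
Repeated squaring mod 31: 15^1 ≡ 15, 15^2 ≡ 15² = 225 ≡ 8, 15^4 ≡ 8² = 64 ≡ 2, 15^8 ≡ 2² = 4. Since 13 = 8 + 4 + 1, 15^13 ≡ 4·2·15: 4·2 = 8, then 8·15 = 120 ≡ 27. So 15^13 ≡ 27 (mod 31).
Hence f⁻¹(15) = 27.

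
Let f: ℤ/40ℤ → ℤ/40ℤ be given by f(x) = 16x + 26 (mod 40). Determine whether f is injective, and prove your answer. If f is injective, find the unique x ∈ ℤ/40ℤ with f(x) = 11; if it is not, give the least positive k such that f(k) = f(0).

5

We have gcd(16, 40) = 8 > 1. Taking a = 0 and b = 5: f(0) = 26 and f(5) = 16·5 + 26 = 106 ≡ 26 (mod 40).
So f(0) = f(5) while 0 ≠ 5, therefore f is not injective.
Since f is not injective, we find the least positive k with f(k) = f(0): this means 16k ≡ 0 (mod 40), i.e. 40 ∣ 16k. Since gcd(16, 40) = 8, dividing through by 8 this holds exactly when 5 ∣ 2k, and as gcd(2, 5) = 1, exactly when 5 ∣ k.
The smallest positive such k is 5.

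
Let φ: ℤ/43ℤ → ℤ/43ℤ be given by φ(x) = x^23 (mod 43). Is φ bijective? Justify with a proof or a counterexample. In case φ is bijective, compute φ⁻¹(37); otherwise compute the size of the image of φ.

7

Since 43 is prime, the nonzero elements of ℤ/43ℤ form a cyclic group of order 42.
As gcd(23, 42) = 1, raising to the 23rd power is a bijection on this group: if x_1^23 ≡ x_2^23 then (x_1x_2^{−1})^23 = 1, and the only element of order dividing gcd(23, 42) = 1 is 1, so x_1 = x_2.
With φ(0) = 0 this makes φ injective on all of ℤ/43ℤ, hence bijective (finite equal-size domain and codomain). In particular φ is bijective.
Since φ is bijective, we find the preimage of 37. The inverse of x ↦ x^23 on (ℤ/43ℤ)^× is x ↦ x^11, because 23·11 = 253 = 6·42 + 1 ≡ 1 (mod 42) and x^{42} = 1 for x ≠ 0 (Fermat). So φ⁻¹(37) = 37^11 mod 43.
Repeated squaring mod 43: 37^1 ≡ 37, 37^2 ≡ 37² = 1369 ≡ 36, 37^4 ≡ 36² = 1296 ≡ 6, 37^8 ≡ 6² = 36. Since 11 = 8 + 2 + 1, 37^11 ≡ 36·36·37: 36·36 = 1296 ≡ 6, then 6·37 = 222 ≡ 7. So 37^11 ≡ 7 (mod 43).
Hence φ⁻¹(37) = 7.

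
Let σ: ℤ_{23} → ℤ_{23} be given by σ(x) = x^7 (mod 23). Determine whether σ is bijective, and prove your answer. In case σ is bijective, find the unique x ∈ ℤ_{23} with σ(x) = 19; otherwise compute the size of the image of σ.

Since 23 is prime, the nonzero elements of ℤ_{23} form a cyclic group of order 22.
As gcd(7, 22) = 1, raising to the 7th power is a bijection on this group: if x_1^7 ≡ x_2^7 then (x_1x_2^{−1})^7 = 1, and the only element of order dividing gcd(7, 22) = 1 is 1, so x_1 = x_2.
With σ(0) = 0 this makes σ injective on all of ℤ_{23}, hence bijective (finite equal-size domain and codomain). In particular σ is bijective.
Since σ is bijective, we find the preimage of 19. The inverse of x ↦ x^7 on (ℤ_{23})^× is x ↦ x^19, because 7·19 = 133 = 6·22 + 1 ≡ 1 (mod 22) and x^{22} = 1 for x ≠ 0 (Fermat). So σ⁻¹(19) = 19^19 mod 23.
Repeated squaring mod 23: 19^1 ≡ 19, 19^2 ≡ 19² = 361 ≡ 16, 19^4 ≡ 16² = 256 ≡ 3, 19^8 ≡ 3² = 9, 19^16 ≡ 9² = 81 ≡ 12. Since 19 = 16 + 2 + 1, 19^19 ≡ 12·16·19: 12·16 = 192 ≡ 8, then 8·19 = 152 ≡ 14. So 19^19 ≡ 14 (mod 23).
Hence σ⁻¹(19) = 14.

14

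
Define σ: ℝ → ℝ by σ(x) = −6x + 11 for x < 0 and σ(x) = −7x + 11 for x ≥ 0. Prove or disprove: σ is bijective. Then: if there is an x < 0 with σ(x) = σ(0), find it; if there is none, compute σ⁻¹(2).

9/7

Both pieces are strictly decreasing (slopes −6 and −7), so each is injective on its own interval.
The left piece maps (−∞, 0) onto (11, ∞); the right piece maps [0, ∞) onto (−∞, 11].
Since 11 = 11, the images partition ℝ: σ is injective and surjective, hence bijective.
Because the two images are disjoint, no x < 0 has σ(x) = σ(0), so we compute σ⁻¹(2): 2 lies in (−∞, 11], so solve −7x + 11 = 2: x = (2 − 11)/(−7) = 9/7.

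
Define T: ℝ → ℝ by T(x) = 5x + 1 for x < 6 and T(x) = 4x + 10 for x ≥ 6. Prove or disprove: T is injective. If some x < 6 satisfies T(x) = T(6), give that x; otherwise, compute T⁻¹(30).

29/5

Both pieces are strictly increasing (slopes 5 and 4), so each is injective on its own interval.
The left piece maps (−∞, 6) onto (−∞, 31); the right piece maps [6, ∞) onto [34, ∞).
These images are disjoint, so no value is attained by both pieces. So T is injective.
Because the two images are disjoint, no x < 6 has T(x) = T(6), so we compute T⁻¹(30): 30 lies in (−∞, 31), so solve 5x + 1 = 30: x = (30 − 1)/5 = 29/5.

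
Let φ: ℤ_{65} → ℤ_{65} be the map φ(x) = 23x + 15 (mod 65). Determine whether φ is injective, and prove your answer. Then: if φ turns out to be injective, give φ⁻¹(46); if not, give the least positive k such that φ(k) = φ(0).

7

Recall that injectivity means: for all s, t in the domain, φ(s) = φ(t) implies s = t.
Suppose φ(s) = φ(t) in ℤ_{65}. Then 23s + 15 ≡ 23t + 15 (mod 65), thus 23(s − t) ≡ 0 (mod 65).
Since gcd(23, 65) = 1, 23 is invertible modulo 65, therefore s − t ≡ 0 (mod 65), i.e. s = t.
So φ is injective.
We now compute 23⁻¹ mod 65 explicitly. Euclid's algorithm: 65 = 2·23 + 19, 23 = 1·19 + 4, 19 = 4·4 + 3, 4 = 1·3 + 1; back-substituting gives 1 = 17·23 − 6·65, so 23⁻¹ ≡ 17 (mod 65).
Since φ is injective, we find φ⁻¹(46): we need 23x ≡ 46 − 15 ≡ 31 (mod 65). Using 23⁻¹ = 17: x ≡ 17·31 = 527 = 8·65 + 7, so x = 7.
Check: φ(7) = 23·7 + 15 = 176 = 2·65 + 46 ≡ 46 (mod 65).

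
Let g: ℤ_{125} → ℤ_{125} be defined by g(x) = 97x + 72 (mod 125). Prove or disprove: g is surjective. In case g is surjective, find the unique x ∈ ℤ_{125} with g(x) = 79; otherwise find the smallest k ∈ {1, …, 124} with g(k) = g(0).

31

Since gcd(97, 125) = 1, 97 is invertible modulo 125. Euclid's algorithm: 125 = 1·97 + 28, 97 = 3·28 + 13, 28 = 2·13 + 2, 13 = 6·2 + 1; back-substituting gives 1 = 58·97 − 45·125, so 97⁻¹ ≡ 58 (mod 125).
Then y ↦ 58(y − 72) is a two-sided inverse to g, so every y ∈ ℤ_{125} has a preimage.
Therefore g is surjective.
Since g is surjective, we compute g⁻¹(79): solve 97x + 72 ≡ 79 (mod 125), i.e. 97x ≡ 7 (mod 125).
Multiplying by 97⁻¹ = 58 gives x ≡ 58·7 = 406 = 3·125 + 31 ≡ 31 (mod 125).
Check: g(31) = 97·31 + 72 = 3079 = 24·125 + 79 ≡ 79 (mod 125).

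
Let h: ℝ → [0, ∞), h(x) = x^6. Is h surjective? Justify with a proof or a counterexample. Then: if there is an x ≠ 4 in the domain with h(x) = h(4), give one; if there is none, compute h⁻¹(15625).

-4

For any y ∈ [0, ∞), x = y^{1/6} ∈ ℝ satisfies x^6 = y, so h is surjective.
For the follow-up, such an x exists: taking x = −4 ∈ ℝ gives h(−4) = 4096 = h(4) with −4 ≠ 4.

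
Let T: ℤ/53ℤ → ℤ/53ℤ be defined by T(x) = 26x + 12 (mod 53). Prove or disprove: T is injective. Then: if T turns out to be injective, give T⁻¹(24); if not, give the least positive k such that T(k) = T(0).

29

If T(u) = T(v), then 26u ≡ 26v (mod 53). Because gcd(26, 53) = 1, we may cancel 26 to get u ≡ v (mod 53).
Therefore T is injective.
We now compute 26⁻¹ mod 53 explicitly. Euclid's algorithm: 53 = 2·26 + 1; back-substituting gives 1 = 51·26 − 25·53, so 26⁻¹ ≡ 51 (mod 53).
Since T is injective, we compute T⁻¹(24): solve 26x + 12 ≡ 24 (mod 53), i.e. 26x ≡ 12 (mod 53).
Multiplying by 26⁻¹ = 51 gives x ≡ 51·12 = 612 = 11·53 + 29 ≡ 29 (mod 53).
Check: T(29) = 26·29 + 12 = 766 = 14·53 + 24 ≡ 24 (mod 53).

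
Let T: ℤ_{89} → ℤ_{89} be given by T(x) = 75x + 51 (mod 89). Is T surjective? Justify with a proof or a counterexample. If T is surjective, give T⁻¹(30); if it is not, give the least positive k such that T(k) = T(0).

46

Since gcd(75, 89) = 1, 75 is invertible modulo 89. Euclid's algorithm: 89 = 1·75 + 14, 75 = 5·14 + 5, 14 = 2·5 + 4, 5 = 1·4 + 1; back-substituting gives 1 = 19·75 − 16·89, so 75⁻¹ ≡ 19 (mod 89).
For any y ∈ ℤ_{89}, x = 19(y − 51) mod 89 satisfies T(x) = 75·19(y − 51) + 51 ≡ y (since 75·19 ≡ 1 mod 89). So every y has a preimage.
Thus T is surjective.
Since T is surjective, we find T⁻¹(30): we need 75x ≡ 30 − 51 ≡ 68 (mod 89). Using 75⁻¹ = 19: x ≡ 19·68 = 1292 = 14·89 + 46, so x = 46.
Check: T(46) = 75·46 + 51 = 3501 = 39·89 + 30 ≡ 30 (mod 89).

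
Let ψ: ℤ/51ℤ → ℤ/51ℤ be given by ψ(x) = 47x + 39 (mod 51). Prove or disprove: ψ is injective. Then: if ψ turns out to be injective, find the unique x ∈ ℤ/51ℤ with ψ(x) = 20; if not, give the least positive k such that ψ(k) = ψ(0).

If ψ(u) = ψ(v), then 47u ≡ 47v (mod 51). Because gcd(47, 51) = 1, we may cancel 47 to get u ≡ v (mod 51).
Thus ψ is injective.
We now compute 47⁻¹ mod 51 explicitly. Euclid's algorithm: 51 = 1·47 + 4, 47 = 11·4 + 3, 4 = 1·3 + 1; back-substituting gives 1 = 38·47 − 35·51, so 47⁻¹ ≡ 38 (mod 51).
Since ψ is injective, we compute ψ⁻¹(20): solve 47x + 39 ≡ 20 (mod 51), i.e. 47x ≡ 32 (mod 51).
Multiplying by 47⁻¹ = 38 gives x ≡ 38·32 = 1216 = 23·51 + 43 ≡ 43 (mod 51).
Check: ψ(43) = 47·43 + 39 = 2060 = 40·51 + 20 ≡ 20 (mod 51).

43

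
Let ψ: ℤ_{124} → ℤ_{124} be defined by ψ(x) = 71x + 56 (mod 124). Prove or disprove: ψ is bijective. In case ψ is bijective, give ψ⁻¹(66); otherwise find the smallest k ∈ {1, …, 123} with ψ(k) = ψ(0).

70

By definition, ψ is injective if ψ(x_1) = ψ(x_2) implies x_1 = x_2.
If ψ(x_1) = ψ(x_2), then 71x_1 ≡ 71x_2 (mod 124). Because gcd(71, 124) = 1, we may cancel 71 to get x_1 ≡ x_2 (mod 124).
We now compute 71⁻¹ mod 124 explicitly. Euclid's algorithm: 124 = 1·71 + 53, 71 = 1·53 + 18, 53 = 2·18 + 17, 18 = 1·17 + 1; back-substituting gives 1 = 7·71 − 4·124, so 71⁻¹ ≡ 7 (mod 124).
Then y ↦ 7(y − 56) is a two-sided inverse to ψ, so every y ∈ ℤ_{124} has a preimage.
Hence ψ is bijective.
Since ψ is bijective, we find ψ⁻¹(66): we need 71x ≡ 66 − 56 ≡ 10 (mod 124). Using 71⁻¹ = 7: x ≡ 7·10 = 70, so x = 70.
Check: ψ(70) = 71·70 + 56 = 5026 = 40·124 + 66 ≡ 66 (mod 124).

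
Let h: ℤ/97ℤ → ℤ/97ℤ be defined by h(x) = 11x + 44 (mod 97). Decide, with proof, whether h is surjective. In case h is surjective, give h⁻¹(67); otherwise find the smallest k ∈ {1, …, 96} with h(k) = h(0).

By definition, surjectivity means every element of the codomain has a preimage under h.
Since gcd(11, 97) = 1, 11 is invertible modulo 97. Euclid's algorithm: 97 = 8·11 + 9, 11 = 1·9 + 2, 9 = 4·2 + 1; back-substituting gives 1 = 53·11 − 6·97, so 11⁻¹ ≡ 53 (mod 97).
Then y ↦ 53(y − 44) is a two-sided inverse to h, so every y ∈ ℤ/97ℤ has a preimage.
Hence h is surjective.
Since h is surjective, we find h⁻¹(67): we need 11x ≡ 67 − 44 ≡ 23 (mod 97). Using 11⁻¹ = 53: x ≡ 53·23 = 1219 = 12·97 + 55, so x = 55.
Check: h(55) = 11·55 + 44 = 649 = 6·97 + 67 ≡ 67 (mod 97).

55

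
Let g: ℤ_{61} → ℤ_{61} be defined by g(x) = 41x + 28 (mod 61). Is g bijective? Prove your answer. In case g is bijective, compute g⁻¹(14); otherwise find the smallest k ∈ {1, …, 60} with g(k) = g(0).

If g(a) = g(b), then 41a ≡ 41b (mod 61). Because gcd(41, 61) = 1, we may cancel 41 to get a ≡ b (mod 61).
We now compute 41⁻¹ mod 61 explicitly. Euclid's algorithm: 61 = 1·41 + 20, 41 = 2·20 + 1; back-substituting gives 1 = 3·41 − 2·61, so 41⁻¹ ≡ 3 (mod 61).
Then y ↦ 3(y − 28) is a two-sided inverse to g, so every y ∈ ℤ_{61} has a preimage.
So g is bijective.
Since g is bijective, we compute g⁻¹(14): solve 41x + 28 ≡ 14 (mod 61), i.e. 41x ≡ 47 (mod 61).
Multiplying by 41⁻¹ = 3 gives x ≡ 3·47 = 141 = 2·61 + 19 ≡ 19 (mod 61).
Check: g(19) = 41·19 + 28 = 807 = 13·61 + 14 ≡ 14 (mod 61).

19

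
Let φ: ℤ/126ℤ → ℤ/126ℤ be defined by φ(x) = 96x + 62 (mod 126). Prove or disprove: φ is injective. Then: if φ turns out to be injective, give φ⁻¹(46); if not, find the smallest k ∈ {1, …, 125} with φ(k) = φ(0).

21

Recall that φ is injective when φ(a) = φ(b) forces a = b.
We have gcd(96, 126) = 6 > 1. Taking a = 0 and b = 21: φ(0) = 62 and φ(21) = 96·21 + 62 = 2078 ≡ 62 (mod 126).
So φ(0) = φ(21) while 0 ≠ 21, thus φ is not injective.
Since φ is not injective, we find the least positive k with φ(k) = φ(0): this means 96k ≡ 0 (mod 126), i.e. 126 ∣ 96k. Since gcd(96, 126) = 6, dividing through by 6 this holds exactly when 21 ∣ 16k, and as gcd(16, 21) = 1, exactly when 21 ∣ k.
The smallest positive such k is 21.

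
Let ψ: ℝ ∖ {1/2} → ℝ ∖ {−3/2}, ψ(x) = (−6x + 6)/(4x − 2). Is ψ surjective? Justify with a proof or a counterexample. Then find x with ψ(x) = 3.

2/3

For any y ≠ −3/2, solving y(4x − 2) = −6x + 6 for x gives a well-defined x ≠ 1/2. So ψ is surjective.
Solving ψ(x) = 3: cross-multiplying gives −6x + 6 = 3(4x − 2), which rearranges to −18x = −12, so x = 2/3.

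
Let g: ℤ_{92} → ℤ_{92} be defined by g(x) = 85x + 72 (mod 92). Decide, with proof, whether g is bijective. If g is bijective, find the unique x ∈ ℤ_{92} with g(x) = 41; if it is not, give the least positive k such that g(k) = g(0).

57

Recall: g is injective if g(x_1) = g(x_2) implies x_1 = x_2.
If g(x_1) = g(x_2), then 85x_1 ≡ 85x_2 (mod 92). Because gcd(85, 92) = 1, we may cancel 85 to get x_1 ≡ x_2 (mod 92).
We now compute 85⁻¹ mod 92 explicitly. Euclid's algorithm: 92 = 1·85 + 7, 85 = 12·7 + 1; back-substituting gives 1 = 13·85 − 12·92, so 85⁻¹ ≡ 13 (mod 92).
Then y ↦ 13(y − 72) is a two-sided inverse to g, so every y ∈ ℤ_{92} has a preimage.
So g is bijective.
Since g is bijective, we compute g⁻¹(41): solve 85x + 72 ≡ 41 (mod 92), i.e. 85x ≡ 61 (mod 92).
Multiplying by 85⁻¹ = 13 gives x ≡ 13·61 = 793 = 8·92 + 57 ≡ 57 (mod 92).
Check: g(57) = 85·57 + 72 = 4917 = 53·92 + 41 ≡ 41 (mod 92).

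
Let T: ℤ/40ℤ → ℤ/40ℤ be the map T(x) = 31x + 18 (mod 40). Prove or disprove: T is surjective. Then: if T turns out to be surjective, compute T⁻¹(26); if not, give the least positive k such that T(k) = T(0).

Recall that surjectivity means every element of the codomain has a preimage under T.
Since gcd(31, 40) = 1, 31 is invertible modulo 40. Euclid's algorithm: 40 = 1·31 + 9, 31 = 3·9 + 4, 9 = 2·4 + 1; back-substituting gives 1 = 31·31 − 24·40, so 31⁻¹ ≡ 31 (mod 40).
Then y ↦ 31(y − 18) is a two-sided inverse to T, so every y ∈ ℤ/40ℤ has a preimage.
So T is surjective.
Since T is surjective, we compute T⁻¹(26): solve 31x + 18 ≡ 26 (mod 40), i.e. 31x ≡ 8 (mod 40).
Multiplying by 31⁻¹ = 31 gives x ≡ 31·8 = 248 = 6·40 + 8 ≡ 8 (mod 40).
Check: T(8) = 31·8 + 18 = 266 = 6·40 + 26 ≡ 26 (mod 40).

8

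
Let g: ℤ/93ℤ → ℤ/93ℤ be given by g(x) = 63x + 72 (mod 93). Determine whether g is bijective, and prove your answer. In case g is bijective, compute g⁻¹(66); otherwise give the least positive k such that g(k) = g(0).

31

We have gcd(63, 93) = 3 > 1. Taking x_1 = 0 and x_2 = 31: g(0) = 72 and g(31) = 63·31 + 72 = 2025 ≡ 72 (mod 93).
So g(0) = g(31) while 0 ≠ 31, therefore g is not injective, hence not bijective.
Since g is not bijective, we find the least positive k with g(k) = g(0): this means 63k ≡ 0 (mod 93), i.e. 93 ∣ 63k. Since gcd(63, 93) = 3, dividing through by 3 this holds exactly when 31 ∣ 21k, and as gcd(21, 31) = 1, exactly when 31 ∣ k.
The smallest positive such k is 31.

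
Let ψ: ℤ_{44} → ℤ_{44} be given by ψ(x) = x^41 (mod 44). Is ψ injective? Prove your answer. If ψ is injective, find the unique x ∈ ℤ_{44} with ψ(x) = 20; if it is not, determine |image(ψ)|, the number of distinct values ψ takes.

33

ψ(0) = 0^41 = 0.
ψ(22): Repeated squaring mod 44: 22^1 ≡ 22, 22^2 ≡ 22² = 484 ≡ 0, 22^4 ≡ 0² = 0, 22^8 ≡ 0² = 0, 22^16 ≡ 0² = 0, 22^32 ≡ 0² = 0. Since 41 = 32 + 8 + 1, 22^41 ≡ 0·0·22: 0·0 = 0, then 0·22 = 0. So 22^41 ≡ 0 (mod 44).
So ψ(0) = ψ(22) = 0 while 0 ≠ 22, thus ψ is not injective.
Since ψ is not injective, we determine |image(ψ)|. Computing x^41 mod 44 for each x (by repeated squaring, reducing mod 44 at every step), the values ψ(0), ψ(1), …, ψ(43) are: 0, 1, 24, 3, 4, 5, 28, 7, 8, 9, 32, 11, 12, 13, 36, 15, 16, 17, 40, 19, 20, 21, 0, 23, 24, 25, 4, 27, 28, 29, 8, 31, 32, 33, 12, 35, 36, 37, 16, 39, 40, 41, 20, 43.
The distinct values are {0, 1, 3, 4, 5, 7, 8, 9, 11, 12, 13, 15, 16, 17, 19, 20, 21, 23, 24, 25, 27, 28, 29, 31, 32, 33, 35, 36, 37, 39, 40, 41, 43}; there are 33 of them.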